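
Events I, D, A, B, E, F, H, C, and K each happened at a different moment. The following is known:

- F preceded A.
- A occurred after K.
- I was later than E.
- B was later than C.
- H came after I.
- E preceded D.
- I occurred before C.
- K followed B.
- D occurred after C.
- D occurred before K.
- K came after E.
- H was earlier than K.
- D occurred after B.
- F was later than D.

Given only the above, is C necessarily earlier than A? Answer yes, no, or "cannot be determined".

Chain the constraints: C → D → K → A. Each link is directly stated, so C comes before A.

yes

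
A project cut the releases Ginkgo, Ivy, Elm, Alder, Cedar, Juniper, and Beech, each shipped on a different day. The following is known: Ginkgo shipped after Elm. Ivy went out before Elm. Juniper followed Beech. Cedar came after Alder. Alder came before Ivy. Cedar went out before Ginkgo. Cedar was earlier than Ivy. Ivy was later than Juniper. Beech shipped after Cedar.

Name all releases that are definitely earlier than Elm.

Directly stated before Elm: Ivy.
Alder reaches Elm via Alder → Ivy → Elm.
Beech reaches Elm via Beech → Juniper → Ivy → Elm.
Cedar reaches Elm via Cedar → Ivy → Elm.
Likewise Juniper reaches Elm by chaining the stated constraints.

Alder, Beech, Cedar, Ivy, Juniper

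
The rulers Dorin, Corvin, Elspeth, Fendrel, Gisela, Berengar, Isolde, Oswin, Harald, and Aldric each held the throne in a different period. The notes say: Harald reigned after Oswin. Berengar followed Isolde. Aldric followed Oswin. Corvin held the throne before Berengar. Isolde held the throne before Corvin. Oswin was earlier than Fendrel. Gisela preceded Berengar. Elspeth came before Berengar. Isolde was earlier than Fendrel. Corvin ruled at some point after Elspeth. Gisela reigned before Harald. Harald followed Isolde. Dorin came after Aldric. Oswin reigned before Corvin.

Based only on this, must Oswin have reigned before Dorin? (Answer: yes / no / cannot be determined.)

Chain the constraints: Oswin → Aldric → Dorin. Each link is directly stated, so Oswin comes before Dorin.

yes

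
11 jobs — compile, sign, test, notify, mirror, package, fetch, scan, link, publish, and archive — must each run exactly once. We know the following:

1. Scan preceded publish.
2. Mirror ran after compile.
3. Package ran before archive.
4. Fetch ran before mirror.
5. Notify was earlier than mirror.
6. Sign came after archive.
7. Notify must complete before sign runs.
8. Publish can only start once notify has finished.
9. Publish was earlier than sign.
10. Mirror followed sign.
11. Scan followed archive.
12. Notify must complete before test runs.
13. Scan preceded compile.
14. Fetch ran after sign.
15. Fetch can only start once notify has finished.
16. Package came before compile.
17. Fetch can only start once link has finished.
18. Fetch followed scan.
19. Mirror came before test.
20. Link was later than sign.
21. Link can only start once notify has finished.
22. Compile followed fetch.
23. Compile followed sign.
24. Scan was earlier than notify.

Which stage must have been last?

test

Every other stage has a chain of constraints placing it before test, so test is last.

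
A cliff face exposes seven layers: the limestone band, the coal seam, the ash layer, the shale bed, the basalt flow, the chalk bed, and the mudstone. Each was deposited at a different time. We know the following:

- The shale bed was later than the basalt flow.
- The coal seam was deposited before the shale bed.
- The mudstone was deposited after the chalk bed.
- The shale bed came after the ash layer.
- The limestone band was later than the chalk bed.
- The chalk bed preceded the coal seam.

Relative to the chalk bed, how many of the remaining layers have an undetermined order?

Forced after the chalk bed: the coal seam, the limestone band, the mudstone, and the shale bed.
That leaves the ash layer and the basalt flow with no forced order relative to the chalk bed — 2.

2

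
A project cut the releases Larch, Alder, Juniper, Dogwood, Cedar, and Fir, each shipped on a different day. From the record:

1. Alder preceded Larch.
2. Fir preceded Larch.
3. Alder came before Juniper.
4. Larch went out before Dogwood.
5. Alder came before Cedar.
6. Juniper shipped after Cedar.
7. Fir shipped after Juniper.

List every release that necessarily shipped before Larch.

Alder, Cedar, Fir, Juniper

Directly stated before Larch: Alder and Fir.
Cedar reaches Larch via Cedar → Juniper → Fir → Larch.
Juniper reaches Larch via Juniper → Fir → Larch.
No chain forces Dogwood ahead of Larch.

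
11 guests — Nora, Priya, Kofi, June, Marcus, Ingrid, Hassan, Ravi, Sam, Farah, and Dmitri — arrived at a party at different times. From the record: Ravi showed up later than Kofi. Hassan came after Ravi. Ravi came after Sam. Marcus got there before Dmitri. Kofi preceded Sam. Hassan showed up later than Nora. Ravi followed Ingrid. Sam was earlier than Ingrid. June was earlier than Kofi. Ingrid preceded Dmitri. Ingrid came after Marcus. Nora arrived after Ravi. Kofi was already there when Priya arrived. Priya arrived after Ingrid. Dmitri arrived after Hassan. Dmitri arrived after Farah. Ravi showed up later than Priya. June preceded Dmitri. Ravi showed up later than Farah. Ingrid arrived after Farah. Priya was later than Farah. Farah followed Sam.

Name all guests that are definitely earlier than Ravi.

Directly stated before Ravi: Farah, Ingrid, Kofi, Priya, and Sam.
June reaches Ravi via June → Kofi → Ravi.
Marcus reaches Ravi via Marcus → Ingrid → Ravi.
No chain forces Hassan (or any of the others) ahead of Ravi.

Farah, Ingrid, June, Kofi, Marcus, Priya, Sam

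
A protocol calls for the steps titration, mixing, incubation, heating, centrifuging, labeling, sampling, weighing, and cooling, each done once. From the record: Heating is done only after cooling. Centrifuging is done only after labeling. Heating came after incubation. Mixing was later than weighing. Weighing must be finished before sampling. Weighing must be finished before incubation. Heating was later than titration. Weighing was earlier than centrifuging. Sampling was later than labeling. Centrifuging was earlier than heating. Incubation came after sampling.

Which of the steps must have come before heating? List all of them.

Directly stated before heating: centrifuging, cooling, incubation, and titration.
Labeling reaches heating via labeling → centrifuging → heating.
Sampling reaches heating via sampling → incubation → heating.
Weighing reaches heating via weighing → incubation → heating.

centrifuging, cooling, incubation, labeling, sampling, titration, weighing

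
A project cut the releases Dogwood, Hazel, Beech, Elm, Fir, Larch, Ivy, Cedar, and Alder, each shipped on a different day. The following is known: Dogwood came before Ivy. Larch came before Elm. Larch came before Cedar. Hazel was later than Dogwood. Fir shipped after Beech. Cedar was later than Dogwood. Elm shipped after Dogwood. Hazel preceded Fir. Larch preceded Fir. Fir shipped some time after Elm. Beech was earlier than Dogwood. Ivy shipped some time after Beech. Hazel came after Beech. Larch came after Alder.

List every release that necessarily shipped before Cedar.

Alder, Beech, Dogwood, Larch

Directly stated before Cedar: Dogwood and Larch.
Alder reaches Cedar via Alder → Larch → Cedar.
Beech reaches Cedar via Beech → Dogwood → Cedar.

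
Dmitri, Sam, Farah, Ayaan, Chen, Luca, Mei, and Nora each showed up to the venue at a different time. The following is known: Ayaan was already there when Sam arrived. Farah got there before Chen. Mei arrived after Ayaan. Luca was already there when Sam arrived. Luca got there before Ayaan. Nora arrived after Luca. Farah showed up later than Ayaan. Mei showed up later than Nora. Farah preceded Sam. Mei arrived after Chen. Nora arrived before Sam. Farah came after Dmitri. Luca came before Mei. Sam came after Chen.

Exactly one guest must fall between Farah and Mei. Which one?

Tracing the constraints gives Farah → Chen → Mei, so Chen sits after Farah and before Mei.
No other guest is forced both after Farah and before Mei.

Chen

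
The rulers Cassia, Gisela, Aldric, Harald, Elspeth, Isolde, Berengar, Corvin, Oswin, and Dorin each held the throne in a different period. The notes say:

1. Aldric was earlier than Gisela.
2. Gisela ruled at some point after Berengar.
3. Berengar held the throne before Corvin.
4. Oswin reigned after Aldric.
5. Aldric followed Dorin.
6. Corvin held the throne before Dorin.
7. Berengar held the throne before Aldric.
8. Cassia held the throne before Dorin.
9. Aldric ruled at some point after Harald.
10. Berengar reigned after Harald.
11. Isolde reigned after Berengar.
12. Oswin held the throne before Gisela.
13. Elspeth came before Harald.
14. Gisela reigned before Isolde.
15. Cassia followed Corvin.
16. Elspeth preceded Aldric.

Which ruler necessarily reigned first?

Elspeth

Elspeth has a chain of constraints placing them before every other ruler, so Elspeth must be first.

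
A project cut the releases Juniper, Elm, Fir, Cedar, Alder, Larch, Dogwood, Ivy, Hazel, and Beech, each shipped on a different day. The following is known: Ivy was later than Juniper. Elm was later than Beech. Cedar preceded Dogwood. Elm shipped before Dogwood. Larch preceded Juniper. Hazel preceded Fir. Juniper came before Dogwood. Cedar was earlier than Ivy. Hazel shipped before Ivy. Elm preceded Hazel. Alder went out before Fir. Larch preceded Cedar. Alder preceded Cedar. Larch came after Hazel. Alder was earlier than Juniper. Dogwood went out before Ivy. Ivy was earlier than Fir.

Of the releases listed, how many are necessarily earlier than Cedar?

5

Directly stated before Cedar: Alder and Larch.
Beech reaches Cedar via Beech → Elm → Hazel → Larch → Cedar.
Elm reaches Cedar via Elm → Hazel → Larch → Cedar.
Hazel reaches Cedar via Hazel → Larch → Cedar.
That's Alder, Beech, Elm, Hazel, and Larch — 5 in all.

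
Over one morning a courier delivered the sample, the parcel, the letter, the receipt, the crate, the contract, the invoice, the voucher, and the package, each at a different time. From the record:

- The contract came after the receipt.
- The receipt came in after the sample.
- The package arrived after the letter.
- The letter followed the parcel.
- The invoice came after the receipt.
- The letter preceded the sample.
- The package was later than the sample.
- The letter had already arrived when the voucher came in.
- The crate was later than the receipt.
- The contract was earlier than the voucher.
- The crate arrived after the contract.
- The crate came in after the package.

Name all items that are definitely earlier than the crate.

Directly stated before the crate: the contract, the package, and the receipt.
The letter reaches the crate via the letter → the package → the crate.
The parcel reaches the crate via the parcel → the letter → the package → the crate.
The sample reaches the crate via the sample → the receipt → the crate.

the contract, the letter, the package, the parcel, the receipt, the sample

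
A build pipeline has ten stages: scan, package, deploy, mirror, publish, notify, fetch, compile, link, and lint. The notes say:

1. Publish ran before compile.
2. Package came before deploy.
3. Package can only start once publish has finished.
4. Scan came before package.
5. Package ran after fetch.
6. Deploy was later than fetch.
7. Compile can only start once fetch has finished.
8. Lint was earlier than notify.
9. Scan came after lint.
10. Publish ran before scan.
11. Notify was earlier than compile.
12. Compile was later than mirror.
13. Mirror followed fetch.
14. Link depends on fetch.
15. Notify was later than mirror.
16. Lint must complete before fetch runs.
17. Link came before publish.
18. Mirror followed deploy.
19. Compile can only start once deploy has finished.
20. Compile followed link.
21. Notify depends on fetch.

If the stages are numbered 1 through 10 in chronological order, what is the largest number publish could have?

Publish must come before compile, deploy, mirror, notify, package, and scan — 6 stages forced after it.
Everything else can be placed before publish in some valid order, so publish can sit as late as position 10 − 6 = 4.

4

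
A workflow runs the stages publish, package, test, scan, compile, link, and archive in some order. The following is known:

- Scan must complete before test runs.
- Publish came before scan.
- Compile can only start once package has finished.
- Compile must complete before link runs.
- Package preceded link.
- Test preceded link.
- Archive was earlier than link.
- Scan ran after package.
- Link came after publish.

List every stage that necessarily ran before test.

Directly stated before test: scan.
Package reaches test via package → scan → test.
Publish reaches test via publish → scan → test.
No chain forces archive (or any of the others) ahead of test.

package, publish, scan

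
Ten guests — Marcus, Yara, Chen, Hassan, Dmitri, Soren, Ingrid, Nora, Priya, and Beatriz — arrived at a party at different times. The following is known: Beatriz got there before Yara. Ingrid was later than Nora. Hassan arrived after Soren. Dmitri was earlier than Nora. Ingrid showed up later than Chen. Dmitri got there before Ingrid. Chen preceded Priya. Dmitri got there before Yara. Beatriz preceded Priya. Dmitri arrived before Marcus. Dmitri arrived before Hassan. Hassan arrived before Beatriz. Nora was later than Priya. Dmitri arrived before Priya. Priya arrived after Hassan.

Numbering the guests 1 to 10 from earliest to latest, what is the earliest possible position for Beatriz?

4

Dmitri, Hassan, and Soren must all come before Beatriz — 3 forced predecessors.
Nothing else is forced ahead of Beatriz, so their earliest slot is position 3 + 1 = 4.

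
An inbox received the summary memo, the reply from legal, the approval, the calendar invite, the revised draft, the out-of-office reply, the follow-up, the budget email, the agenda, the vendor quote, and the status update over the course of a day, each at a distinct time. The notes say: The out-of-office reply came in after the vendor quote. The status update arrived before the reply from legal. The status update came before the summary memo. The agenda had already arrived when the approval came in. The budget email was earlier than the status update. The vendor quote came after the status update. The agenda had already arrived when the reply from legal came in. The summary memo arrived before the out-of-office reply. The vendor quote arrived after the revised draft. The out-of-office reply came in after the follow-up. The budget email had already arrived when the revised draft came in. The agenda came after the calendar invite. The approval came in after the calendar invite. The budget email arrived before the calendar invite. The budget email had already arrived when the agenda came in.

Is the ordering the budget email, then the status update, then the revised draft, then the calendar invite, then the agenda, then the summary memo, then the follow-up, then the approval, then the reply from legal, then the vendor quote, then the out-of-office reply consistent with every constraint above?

yes

Check each stated constraint against the proposed order — e.g. the status update is ahead of the reply from legal; the status update is ahead of the vendor quote. Every pair is in the required order; nothing is violated.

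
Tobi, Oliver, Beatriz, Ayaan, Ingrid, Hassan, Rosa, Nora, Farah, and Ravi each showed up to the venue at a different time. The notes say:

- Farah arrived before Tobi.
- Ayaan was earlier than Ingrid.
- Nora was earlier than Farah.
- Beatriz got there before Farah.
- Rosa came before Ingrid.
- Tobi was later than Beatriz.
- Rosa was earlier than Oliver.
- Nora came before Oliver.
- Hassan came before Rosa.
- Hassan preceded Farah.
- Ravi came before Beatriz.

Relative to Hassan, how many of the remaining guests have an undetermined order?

4

Forced after Hassan: Farah, Ingrid, Oliver, Rosa, and Tobi.
That leaves Ayaan, Beatriz, Nora, and Ravi with no forced order relative to Hassan — 4.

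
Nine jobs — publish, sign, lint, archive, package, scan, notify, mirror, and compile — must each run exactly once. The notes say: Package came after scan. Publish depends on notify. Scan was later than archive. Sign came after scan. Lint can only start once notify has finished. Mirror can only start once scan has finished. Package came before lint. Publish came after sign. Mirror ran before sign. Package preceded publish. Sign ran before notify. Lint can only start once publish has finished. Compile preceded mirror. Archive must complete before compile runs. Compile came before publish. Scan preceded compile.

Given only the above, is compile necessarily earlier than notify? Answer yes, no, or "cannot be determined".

yes

Chain the constraints: compile → mirror → sign → notify. Each link is directly stated, so compile comes before notify.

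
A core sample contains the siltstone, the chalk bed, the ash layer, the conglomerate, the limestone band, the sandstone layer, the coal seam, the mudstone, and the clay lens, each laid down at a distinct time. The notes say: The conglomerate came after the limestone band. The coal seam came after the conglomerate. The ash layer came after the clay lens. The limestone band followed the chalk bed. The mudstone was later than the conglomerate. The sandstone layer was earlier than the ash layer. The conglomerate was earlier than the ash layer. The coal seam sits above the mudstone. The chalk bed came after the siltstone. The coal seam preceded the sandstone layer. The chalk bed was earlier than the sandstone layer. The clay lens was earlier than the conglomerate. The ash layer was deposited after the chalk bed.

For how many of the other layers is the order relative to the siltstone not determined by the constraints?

Forced after the siltstone: the ash layer, the chalk bed, the coal seam, the conglomerate, the limestone band, the mudstone, and the sandstone layer.
That leaves the clay lens with no forced order relative to the siltstone — 1.

1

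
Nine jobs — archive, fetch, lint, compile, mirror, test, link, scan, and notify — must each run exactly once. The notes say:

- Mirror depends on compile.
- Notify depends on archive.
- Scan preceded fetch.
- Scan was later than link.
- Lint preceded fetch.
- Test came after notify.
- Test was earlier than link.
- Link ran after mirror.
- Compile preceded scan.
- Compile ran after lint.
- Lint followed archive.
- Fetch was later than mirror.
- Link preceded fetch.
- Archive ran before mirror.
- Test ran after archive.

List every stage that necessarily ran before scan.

archive, compile, link, lint, mirror, notify, test

Directly stated before scan: compile and link.
Archive reaches scan via archive → lint → compile → scan.
Lint reaches scan via lint → compile → scan.
Mirror reaches scan via mirror → link → scan.
Likewise notify and test each reach scan by chaining the stated constraints.
No chain forces fetch ahead of scan.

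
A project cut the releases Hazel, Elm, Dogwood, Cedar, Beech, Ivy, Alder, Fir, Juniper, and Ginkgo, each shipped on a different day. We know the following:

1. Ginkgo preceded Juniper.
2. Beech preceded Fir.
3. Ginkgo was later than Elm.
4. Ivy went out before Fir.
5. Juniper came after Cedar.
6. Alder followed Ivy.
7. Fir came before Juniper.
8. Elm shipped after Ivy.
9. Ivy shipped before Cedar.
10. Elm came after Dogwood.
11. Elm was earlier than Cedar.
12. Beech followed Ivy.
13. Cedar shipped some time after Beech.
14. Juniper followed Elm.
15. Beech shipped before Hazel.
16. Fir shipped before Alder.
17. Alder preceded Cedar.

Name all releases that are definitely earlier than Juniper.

Alder, Beech, Cedar, Dogwood, Elm, Fir, Ginkgo, Ivy

Directly stated before Juniper: Cedar, Elm, Fir, and Ginkgo.
Alder reaches Juniper via Alder → Cedar → Juniper.
Beech reaches Juniper via Beech → Fir → Juniper.
Dogwood reaches Juniper via Dogwood → Elm → Juniper.
Likewise Ivy reaches Juniper by chaining the stated constraints.
No chain forces Hazel ahead of Juniper.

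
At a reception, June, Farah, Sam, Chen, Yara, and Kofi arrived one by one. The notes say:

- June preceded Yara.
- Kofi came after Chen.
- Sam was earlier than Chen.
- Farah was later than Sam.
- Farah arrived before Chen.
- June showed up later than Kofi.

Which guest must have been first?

Sam has a chain of constraints placing them before every other guest, so Sam must be first.

Sam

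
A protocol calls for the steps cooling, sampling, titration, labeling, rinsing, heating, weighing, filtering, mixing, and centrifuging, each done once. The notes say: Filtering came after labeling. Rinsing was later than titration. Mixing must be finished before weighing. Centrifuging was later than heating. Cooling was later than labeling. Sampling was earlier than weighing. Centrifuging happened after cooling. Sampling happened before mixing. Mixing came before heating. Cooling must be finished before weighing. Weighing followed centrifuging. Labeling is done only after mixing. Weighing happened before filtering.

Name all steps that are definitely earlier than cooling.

labeling, mixing, sampling

Directly stated before cooling: labeling.
Mixing reaches cooling via mixing → labeling → cooling.
Sampling reaches cooling via sampling → mixing → labeling → cooling.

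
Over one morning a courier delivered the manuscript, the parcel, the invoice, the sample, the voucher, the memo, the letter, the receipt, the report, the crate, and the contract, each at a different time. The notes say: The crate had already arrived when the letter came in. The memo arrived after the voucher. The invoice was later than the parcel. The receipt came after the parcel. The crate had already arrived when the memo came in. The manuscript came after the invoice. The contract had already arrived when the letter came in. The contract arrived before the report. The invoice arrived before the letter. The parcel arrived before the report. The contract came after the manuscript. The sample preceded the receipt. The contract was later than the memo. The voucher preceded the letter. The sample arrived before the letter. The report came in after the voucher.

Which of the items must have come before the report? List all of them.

Directly stated before the report: the contract, the parcel, and the voucher.
The crate reaches the report via the crate → the memo → the contract → the report.
The invoice reaches the report via the invoice → the manuscript → the contract → the report.
The manuscript reaches the report via the manuscript → the contract → the report.
Likewise the memo reaches the report by chaining the stated constraints.

the contract, the crate, the invoice, the manuscript, the memo, the parcel, the voucher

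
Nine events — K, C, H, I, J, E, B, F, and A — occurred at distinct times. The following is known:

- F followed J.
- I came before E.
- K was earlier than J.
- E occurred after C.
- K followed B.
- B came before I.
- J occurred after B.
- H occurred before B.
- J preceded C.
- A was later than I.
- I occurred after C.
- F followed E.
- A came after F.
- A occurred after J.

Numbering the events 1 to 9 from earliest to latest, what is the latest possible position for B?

B must come before A, C, E, F, I, J, and K — 7 events forced after it.
Everything else can be placed before B in some valid order, so B can sit as late as position 9 − 7 = 2.

2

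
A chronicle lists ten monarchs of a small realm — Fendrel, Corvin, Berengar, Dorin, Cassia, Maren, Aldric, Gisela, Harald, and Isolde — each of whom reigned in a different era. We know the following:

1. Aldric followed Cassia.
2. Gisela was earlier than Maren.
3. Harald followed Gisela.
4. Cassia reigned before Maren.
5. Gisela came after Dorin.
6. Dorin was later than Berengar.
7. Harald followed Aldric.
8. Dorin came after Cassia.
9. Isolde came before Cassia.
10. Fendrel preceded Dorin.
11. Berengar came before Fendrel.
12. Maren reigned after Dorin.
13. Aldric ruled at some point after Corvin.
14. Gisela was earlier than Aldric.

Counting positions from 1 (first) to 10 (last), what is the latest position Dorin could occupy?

6

Dorin must come before Aldric, Gisela, Harald, and Maren — 4 rulers forced after them.
Everything else can be placed before Dorin in some valid order, so Dorin can sit as late as position 10 − 4 = 6.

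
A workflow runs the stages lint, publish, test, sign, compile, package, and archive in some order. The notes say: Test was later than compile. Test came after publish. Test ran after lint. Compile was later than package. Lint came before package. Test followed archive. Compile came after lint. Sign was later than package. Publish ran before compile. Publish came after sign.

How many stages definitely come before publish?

Directly stated before publish: sign.
Lint reaches publish via lint → package → sign → publish.
Package reaches publish via package → sign → publish.
That's lint, package, and sign — 3 in all.

3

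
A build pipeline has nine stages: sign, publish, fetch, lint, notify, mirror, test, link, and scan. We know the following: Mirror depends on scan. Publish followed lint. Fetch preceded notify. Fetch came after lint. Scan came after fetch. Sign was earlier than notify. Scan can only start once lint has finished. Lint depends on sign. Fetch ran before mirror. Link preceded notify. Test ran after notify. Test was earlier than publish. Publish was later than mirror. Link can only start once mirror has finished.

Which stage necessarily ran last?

publish

Every other stage has a chain of constraints placing it before publish, so publish is last.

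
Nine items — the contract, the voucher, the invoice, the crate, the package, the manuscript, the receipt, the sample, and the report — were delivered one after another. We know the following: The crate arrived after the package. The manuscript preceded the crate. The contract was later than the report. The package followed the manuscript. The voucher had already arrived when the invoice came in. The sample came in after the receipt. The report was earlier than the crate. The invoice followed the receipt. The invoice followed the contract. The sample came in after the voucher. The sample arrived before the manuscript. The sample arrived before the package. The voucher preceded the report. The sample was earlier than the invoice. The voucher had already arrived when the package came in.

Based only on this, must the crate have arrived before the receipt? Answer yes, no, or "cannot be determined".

Tracing the constraints gives the receipt → the sample → the manuscript → the crate, so the receipt must come before the crate.
That means the crate cannot be before the receipt.

no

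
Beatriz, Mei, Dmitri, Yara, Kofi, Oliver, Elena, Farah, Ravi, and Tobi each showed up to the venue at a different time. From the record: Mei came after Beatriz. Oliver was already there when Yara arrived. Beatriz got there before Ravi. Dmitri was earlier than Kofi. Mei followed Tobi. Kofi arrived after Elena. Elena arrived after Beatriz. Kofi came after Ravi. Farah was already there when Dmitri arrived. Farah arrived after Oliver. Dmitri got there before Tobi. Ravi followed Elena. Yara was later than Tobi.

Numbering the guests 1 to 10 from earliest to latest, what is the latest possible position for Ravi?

9

Ravi must come before Kofi — 1 guest forced after them.
Everything else can be placed before Ravi in some valid order, so Ravi can sit as late as position 10 − 1 = 9.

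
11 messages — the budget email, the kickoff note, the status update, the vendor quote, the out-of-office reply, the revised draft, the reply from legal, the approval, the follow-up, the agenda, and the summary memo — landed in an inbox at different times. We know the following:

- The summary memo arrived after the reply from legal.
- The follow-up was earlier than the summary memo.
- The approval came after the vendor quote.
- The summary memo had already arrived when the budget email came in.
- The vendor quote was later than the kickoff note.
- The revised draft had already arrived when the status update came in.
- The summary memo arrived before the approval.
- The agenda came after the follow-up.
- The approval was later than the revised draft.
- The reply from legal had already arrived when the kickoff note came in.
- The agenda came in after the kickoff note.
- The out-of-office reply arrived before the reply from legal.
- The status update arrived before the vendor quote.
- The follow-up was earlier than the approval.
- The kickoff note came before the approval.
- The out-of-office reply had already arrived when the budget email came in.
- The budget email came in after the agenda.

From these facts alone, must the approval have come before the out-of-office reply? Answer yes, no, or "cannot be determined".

Tracing the constraints gives the out-of-office reply → the reply from legal → the kickoff note → the approval, so the out-of-office reply must come before the approval.
That means the approval cannot be before the out-of-office reply.

no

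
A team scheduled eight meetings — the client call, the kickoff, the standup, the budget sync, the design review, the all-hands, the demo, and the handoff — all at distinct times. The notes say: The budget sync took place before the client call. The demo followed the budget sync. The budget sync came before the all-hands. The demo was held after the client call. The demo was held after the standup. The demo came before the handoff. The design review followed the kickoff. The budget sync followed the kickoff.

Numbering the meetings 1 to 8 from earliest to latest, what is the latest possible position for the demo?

7

The demo must come before the handoff — 1 meeting forced after it.
Everything else can be placed before the demo in some valid order, so the demo can sit as late as position 8 − 1 = 7.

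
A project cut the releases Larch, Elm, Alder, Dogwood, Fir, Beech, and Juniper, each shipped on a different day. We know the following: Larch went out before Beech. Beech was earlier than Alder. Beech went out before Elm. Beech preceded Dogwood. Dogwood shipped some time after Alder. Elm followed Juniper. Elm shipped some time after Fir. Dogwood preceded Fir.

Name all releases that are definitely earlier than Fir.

Alder, Beech, Dogwood, Larch

Directly stated before Fir: Dogwood.
Alder reaches Fir via Alder → Dogwood → Fir.
Beech reaches Fir via Beech → Dogwood → Fir.
Larch reaches Fir via Larch → Beech → Dogwood → Fir.
No chain forces Elm (or any of the others) ahead of Fir.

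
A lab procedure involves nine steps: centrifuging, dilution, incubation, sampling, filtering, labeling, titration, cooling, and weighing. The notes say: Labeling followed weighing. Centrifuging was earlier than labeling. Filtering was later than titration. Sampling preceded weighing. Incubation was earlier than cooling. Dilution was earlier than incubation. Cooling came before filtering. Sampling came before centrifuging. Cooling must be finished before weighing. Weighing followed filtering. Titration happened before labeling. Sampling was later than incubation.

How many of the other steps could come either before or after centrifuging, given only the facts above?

4

Forced before centrifuging: dilution, incubation, and sampling; forced after centrifuging: labeling.
That leaves cooling, filtering, titration, and weighing with no forced order relative to centrifuging — 4.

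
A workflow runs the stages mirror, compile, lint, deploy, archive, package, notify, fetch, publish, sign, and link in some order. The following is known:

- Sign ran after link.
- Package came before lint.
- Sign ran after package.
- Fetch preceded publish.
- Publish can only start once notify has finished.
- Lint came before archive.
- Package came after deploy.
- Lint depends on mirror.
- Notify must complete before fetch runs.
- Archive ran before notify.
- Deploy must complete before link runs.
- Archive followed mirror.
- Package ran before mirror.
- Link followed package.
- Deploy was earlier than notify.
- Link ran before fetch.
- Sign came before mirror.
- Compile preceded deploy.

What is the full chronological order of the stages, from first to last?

compile, deploy, package, link, sign, mirror, lint, archive, notify, fetch, publish

The constraints fix every adjacent pair, so only one ordering works:
compile → deploy → package → link → sign → mirror → lint → archive → notify → fetch → publish.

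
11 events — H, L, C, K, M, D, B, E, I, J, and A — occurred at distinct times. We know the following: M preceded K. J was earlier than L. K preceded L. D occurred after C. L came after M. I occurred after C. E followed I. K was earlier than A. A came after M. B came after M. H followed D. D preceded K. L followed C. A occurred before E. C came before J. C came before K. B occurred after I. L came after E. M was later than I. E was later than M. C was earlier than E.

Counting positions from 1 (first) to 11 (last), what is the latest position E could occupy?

10

E must come before L — 1 event forced after it.
Everything else can be placed before E in some valid order, so E can sit as late as position 11 − 1 = 10.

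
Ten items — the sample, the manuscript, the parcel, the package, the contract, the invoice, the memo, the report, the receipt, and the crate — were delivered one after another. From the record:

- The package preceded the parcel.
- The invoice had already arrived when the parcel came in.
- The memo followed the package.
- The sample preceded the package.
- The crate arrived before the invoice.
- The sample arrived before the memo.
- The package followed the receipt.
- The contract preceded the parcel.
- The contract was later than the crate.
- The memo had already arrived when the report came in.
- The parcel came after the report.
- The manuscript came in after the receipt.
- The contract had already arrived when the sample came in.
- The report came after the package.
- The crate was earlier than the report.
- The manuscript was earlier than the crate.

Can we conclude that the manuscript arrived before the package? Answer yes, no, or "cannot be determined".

Chain the constraints: the manuscript → the crate → the contract → the sample → the package. Each link is directly stated, so the manuscript comes before the package.

yes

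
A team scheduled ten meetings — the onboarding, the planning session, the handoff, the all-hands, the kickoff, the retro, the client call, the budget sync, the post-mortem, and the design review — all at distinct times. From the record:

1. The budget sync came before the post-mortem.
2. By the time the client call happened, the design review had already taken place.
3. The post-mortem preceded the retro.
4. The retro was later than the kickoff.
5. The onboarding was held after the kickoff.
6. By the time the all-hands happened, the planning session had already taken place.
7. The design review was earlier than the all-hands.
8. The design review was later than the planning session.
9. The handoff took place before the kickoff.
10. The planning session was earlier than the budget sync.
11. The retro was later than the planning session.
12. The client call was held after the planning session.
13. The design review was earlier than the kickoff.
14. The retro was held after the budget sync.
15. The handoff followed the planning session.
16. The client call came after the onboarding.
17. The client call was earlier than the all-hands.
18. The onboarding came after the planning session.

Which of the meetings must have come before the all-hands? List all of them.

the client call, the design review, the handoff, the kickoff, the onboarding, the planning session

Directly stated before the all-hands: the client call, the design review, and the planning session.
The handoff reaches the all-hands via the handoff → the kickoff → the onboarding → the client call → the all-hands.
The kickoff reaches the all-hands via the kickoff → the onboarding → the client call → the all-hands.
The onboarding reaches the all-hands via the onboarding → the client call → the all-hands.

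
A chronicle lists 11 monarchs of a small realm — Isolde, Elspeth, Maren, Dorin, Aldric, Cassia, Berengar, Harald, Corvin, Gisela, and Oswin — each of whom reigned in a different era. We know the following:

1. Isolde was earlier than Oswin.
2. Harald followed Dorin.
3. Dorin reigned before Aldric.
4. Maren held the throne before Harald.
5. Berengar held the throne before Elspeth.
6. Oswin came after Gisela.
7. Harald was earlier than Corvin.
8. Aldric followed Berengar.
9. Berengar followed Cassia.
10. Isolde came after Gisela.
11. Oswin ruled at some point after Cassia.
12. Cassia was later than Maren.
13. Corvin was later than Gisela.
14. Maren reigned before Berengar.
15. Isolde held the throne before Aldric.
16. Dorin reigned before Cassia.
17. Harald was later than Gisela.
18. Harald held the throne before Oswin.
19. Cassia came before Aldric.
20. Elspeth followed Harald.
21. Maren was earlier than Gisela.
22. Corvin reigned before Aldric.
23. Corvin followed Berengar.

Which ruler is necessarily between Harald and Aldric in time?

Corvin

Tracing the constraints gives Harald → Corvin → Aldric, so Corvin sits after Harald and before Aldric.
No other ruler is forced both after Harald and before Aldric.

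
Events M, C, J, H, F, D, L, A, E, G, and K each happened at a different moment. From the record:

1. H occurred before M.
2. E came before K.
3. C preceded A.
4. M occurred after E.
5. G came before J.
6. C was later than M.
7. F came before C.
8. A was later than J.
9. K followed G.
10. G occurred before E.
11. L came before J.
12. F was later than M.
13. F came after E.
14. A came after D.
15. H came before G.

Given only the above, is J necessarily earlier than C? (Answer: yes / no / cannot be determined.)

No chain of stated constraints runs from J to C, and none runs from C to J either.
So the relative order of J and C is not fixed by the given facts.

cannot be determined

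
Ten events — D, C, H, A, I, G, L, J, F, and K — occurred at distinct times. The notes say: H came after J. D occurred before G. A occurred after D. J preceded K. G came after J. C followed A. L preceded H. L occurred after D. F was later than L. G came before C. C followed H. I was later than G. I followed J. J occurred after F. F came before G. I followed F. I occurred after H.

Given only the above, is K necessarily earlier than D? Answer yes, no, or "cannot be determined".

Tracing the constraints gives D → L → F → J → K, so D must come before K.
That means K cannot be before D.

no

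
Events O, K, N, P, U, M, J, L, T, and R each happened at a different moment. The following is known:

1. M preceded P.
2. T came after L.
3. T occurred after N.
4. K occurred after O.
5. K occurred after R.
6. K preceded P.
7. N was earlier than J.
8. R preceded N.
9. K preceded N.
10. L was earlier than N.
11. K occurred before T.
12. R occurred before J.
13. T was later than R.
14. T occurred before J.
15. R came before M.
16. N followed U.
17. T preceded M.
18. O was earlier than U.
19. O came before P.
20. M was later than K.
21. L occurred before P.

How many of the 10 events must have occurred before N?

Directly stated before N: K, L, R, and U.
O reaches N via O → U → N.
That's K, L, O, R, and U — 5 in all.

5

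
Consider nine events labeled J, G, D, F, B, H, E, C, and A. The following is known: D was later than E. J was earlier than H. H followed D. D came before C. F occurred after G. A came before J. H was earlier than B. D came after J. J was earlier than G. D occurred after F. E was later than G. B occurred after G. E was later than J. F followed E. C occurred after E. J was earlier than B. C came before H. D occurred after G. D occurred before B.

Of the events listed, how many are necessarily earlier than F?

Directly stated before F: E and G.
A reaches F via A → J → E → F.
J reaches F via J → E → F.
No chain forces H (or any of the others) ahead of F.
That's A, E, G, and J — 4 in all.

4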